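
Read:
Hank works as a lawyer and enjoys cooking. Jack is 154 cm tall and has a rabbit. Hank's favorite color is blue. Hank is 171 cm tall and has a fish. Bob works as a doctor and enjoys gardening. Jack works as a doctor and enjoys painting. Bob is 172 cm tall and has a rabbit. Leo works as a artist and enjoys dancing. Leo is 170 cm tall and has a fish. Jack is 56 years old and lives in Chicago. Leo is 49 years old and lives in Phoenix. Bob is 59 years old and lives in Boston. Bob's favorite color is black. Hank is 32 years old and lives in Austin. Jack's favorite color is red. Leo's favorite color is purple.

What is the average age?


Sum=196, n=4, avg=49

49


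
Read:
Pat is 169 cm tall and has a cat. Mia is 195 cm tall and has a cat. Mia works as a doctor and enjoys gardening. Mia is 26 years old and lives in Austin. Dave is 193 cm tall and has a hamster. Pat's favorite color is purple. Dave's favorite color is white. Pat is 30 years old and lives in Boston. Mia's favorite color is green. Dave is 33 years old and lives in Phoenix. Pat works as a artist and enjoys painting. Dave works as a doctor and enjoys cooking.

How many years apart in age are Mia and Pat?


26 vs 30, diff = 4

4


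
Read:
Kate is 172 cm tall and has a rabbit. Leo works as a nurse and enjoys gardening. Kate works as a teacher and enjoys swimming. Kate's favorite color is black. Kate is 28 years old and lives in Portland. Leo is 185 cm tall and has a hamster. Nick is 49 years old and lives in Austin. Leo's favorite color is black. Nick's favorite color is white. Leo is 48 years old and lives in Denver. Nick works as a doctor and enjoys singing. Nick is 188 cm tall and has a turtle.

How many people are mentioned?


People: Nick, Kate, Leo. Count = 3

3


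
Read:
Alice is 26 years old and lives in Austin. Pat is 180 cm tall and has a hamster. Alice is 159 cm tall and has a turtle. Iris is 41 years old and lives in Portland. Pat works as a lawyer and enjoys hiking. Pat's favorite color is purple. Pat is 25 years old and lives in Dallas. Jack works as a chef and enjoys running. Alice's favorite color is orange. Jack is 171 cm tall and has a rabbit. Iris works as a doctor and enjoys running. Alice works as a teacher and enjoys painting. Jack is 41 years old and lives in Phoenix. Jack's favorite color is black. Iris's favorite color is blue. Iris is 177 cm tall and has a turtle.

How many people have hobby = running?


Count: 2

2


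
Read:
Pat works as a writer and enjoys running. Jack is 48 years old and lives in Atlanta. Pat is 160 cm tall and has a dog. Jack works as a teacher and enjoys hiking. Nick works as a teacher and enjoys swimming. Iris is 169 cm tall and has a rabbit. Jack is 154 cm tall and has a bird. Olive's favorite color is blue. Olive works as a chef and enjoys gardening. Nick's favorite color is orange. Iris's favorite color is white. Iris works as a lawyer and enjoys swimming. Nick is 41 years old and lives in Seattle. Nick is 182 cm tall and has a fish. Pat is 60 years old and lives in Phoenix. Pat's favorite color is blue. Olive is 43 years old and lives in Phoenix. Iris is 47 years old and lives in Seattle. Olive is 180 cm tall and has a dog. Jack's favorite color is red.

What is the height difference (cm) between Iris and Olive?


|169 - 180| = 11

11


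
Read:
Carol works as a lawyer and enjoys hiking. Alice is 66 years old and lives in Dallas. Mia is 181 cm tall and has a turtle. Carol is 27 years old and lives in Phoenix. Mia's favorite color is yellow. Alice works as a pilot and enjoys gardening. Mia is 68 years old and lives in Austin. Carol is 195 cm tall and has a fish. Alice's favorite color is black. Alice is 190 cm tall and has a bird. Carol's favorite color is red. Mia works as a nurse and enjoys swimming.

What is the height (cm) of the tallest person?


Tallest: Carol at 195 cm

195


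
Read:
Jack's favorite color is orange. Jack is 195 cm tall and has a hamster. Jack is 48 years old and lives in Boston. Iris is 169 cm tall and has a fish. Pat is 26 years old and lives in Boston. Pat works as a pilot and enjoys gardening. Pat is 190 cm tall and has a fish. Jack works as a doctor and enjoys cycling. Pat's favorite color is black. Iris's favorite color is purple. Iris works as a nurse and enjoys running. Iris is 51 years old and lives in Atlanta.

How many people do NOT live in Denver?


Not in Denver: 3

3


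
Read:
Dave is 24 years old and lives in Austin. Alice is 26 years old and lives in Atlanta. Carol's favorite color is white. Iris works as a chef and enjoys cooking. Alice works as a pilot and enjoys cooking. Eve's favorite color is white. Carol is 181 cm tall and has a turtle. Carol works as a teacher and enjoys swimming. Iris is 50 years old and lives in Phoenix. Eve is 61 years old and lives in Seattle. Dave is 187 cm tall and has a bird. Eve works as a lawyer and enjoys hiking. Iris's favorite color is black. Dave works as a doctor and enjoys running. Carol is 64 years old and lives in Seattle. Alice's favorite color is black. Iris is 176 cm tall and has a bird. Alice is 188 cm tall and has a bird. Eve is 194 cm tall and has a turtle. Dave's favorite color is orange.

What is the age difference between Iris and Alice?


|50 - 26| = 24

24


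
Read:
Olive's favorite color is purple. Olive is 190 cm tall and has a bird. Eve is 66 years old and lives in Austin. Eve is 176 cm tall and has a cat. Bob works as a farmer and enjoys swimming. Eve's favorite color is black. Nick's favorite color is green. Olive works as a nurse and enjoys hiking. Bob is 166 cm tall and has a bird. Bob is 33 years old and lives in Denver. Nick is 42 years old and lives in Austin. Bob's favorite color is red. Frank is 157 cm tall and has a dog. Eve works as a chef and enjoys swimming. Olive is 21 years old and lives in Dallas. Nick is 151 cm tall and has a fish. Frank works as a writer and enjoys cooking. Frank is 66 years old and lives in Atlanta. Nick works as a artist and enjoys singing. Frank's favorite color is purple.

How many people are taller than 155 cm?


Taller than 155: 4

4


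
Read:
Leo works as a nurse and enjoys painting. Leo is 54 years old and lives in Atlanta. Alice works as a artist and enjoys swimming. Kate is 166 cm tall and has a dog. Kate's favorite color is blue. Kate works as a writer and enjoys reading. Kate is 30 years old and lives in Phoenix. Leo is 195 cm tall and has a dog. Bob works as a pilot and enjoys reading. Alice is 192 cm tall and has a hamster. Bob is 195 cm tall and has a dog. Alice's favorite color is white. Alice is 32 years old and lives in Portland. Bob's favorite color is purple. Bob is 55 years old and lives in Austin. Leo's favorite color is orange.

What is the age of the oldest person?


Oldest: Bob at 55

55


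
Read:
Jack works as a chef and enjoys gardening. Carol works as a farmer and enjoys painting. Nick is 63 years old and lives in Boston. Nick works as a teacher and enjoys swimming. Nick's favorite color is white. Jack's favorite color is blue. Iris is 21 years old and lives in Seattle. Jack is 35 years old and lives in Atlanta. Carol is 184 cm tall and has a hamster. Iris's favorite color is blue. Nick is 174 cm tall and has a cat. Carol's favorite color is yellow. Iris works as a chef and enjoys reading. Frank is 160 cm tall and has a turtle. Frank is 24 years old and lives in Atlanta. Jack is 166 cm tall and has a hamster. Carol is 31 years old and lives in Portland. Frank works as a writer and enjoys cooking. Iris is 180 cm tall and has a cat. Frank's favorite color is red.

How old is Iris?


Iris is 21 years old

21


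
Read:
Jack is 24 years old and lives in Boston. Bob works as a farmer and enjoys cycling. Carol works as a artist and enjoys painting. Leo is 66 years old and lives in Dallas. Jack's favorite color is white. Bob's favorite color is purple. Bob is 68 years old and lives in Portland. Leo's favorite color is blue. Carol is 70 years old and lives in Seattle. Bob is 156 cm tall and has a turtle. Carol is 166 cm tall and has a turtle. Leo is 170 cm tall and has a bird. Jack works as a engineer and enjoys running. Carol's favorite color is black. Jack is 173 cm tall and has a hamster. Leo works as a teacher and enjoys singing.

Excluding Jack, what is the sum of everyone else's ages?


Sum (excluding Jack): 204

204


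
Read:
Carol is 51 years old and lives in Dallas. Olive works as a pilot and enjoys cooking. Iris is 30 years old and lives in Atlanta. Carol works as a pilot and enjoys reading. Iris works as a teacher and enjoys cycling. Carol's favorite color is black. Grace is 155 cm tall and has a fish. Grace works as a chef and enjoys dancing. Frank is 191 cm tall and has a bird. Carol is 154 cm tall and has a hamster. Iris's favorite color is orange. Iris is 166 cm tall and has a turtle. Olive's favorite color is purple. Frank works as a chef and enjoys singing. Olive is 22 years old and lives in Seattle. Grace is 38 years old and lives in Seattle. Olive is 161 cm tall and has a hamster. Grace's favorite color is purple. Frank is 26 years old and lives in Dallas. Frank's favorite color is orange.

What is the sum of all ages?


26+38+22+30+51 = 167

167


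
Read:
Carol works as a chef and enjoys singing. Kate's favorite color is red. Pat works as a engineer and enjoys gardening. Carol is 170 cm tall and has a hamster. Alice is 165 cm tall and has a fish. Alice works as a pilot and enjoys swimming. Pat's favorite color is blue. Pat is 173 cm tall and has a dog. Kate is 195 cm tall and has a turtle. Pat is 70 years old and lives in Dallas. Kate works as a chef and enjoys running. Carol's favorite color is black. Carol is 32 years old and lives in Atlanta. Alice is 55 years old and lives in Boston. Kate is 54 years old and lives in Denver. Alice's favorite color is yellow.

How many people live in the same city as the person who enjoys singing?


Person with hobby singing is Carol, city Atlanta. Count = 1

1


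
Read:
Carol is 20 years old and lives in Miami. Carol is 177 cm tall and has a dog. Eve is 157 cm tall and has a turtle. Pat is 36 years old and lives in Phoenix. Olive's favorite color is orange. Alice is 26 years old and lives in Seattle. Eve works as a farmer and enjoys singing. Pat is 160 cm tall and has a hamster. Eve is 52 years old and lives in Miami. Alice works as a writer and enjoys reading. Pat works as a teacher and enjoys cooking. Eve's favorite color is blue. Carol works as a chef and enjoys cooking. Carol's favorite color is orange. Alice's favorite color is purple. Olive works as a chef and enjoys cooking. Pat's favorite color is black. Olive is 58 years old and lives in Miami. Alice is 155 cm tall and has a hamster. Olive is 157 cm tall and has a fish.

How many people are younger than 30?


Filter: 2

2


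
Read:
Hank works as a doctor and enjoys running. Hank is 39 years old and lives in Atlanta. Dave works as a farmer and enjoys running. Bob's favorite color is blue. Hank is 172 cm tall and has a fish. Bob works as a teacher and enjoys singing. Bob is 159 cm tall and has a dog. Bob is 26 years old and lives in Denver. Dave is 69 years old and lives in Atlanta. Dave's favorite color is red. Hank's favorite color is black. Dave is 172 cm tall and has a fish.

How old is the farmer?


The farmer is Dave, age 69

69


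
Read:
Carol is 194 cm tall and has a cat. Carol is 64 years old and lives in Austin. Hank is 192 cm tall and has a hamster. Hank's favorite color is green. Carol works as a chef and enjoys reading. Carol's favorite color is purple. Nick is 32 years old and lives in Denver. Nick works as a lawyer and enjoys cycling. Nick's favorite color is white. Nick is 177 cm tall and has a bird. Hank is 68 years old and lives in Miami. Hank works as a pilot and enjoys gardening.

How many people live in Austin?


Count in Austin: 1

1


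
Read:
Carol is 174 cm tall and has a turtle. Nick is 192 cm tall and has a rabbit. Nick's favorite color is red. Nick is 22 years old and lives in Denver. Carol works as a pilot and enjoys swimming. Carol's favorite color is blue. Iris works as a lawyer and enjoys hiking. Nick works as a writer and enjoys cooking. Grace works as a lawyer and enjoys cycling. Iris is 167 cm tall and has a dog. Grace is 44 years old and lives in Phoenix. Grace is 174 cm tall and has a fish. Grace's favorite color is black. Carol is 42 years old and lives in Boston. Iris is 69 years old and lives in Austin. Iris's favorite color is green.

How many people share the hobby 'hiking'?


Count: 1

1


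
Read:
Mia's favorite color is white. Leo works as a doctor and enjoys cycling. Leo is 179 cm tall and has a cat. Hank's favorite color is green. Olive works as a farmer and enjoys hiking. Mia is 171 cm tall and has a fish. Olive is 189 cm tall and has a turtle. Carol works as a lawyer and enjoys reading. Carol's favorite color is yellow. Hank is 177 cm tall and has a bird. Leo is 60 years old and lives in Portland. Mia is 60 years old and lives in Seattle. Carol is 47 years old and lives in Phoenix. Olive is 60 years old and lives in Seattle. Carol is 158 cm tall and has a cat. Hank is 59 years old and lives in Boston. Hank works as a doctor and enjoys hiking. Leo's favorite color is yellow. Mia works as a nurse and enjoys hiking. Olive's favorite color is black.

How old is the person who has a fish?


Person with fish is Mia, age 60

60


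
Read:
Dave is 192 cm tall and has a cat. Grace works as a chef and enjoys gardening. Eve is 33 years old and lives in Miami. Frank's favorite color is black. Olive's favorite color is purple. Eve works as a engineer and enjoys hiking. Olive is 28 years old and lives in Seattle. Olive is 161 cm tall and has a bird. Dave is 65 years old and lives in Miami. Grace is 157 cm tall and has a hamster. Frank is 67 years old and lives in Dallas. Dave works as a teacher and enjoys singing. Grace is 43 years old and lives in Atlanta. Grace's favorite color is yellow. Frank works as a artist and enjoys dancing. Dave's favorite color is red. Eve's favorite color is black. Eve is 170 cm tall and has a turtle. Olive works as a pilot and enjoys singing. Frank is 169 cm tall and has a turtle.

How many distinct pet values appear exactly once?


Unique pet values: 3

3


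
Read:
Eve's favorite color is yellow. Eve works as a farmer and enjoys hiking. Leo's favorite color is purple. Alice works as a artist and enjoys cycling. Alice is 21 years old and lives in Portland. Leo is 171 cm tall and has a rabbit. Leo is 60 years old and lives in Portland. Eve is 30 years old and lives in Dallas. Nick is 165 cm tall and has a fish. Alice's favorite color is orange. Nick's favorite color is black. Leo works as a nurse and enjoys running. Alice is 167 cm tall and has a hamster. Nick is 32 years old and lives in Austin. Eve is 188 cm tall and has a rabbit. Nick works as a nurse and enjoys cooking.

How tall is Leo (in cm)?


Leo is 171 cm tall

171


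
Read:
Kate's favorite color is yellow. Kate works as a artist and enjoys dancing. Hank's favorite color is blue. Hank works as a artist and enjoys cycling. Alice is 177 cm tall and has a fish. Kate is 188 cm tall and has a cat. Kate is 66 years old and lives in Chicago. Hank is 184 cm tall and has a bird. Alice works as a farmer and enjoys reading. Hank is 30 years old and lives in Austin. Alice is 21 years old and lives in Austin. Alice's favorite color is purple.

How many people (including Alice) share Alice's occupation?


Alice is a farmer. Count = 1

1


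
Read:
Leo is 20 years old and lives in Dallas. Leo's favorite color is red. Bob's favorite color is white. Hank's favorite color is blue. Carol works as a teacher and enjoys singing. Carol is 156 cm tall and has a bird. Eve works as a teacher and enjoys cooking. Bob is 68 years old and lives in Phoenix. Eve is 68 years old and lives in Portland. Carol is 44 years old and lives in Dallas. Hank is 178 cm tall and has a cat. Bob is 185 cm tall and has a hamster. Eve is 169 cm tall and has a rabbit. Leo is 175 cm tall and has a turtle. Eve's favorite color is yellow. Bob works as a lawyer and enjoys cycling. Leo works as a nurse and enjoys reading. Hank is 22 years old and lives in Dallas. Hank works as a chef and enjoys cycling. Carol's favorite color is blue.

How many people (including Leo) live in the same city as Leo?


Leo lives in Dallas. Count = 3

3


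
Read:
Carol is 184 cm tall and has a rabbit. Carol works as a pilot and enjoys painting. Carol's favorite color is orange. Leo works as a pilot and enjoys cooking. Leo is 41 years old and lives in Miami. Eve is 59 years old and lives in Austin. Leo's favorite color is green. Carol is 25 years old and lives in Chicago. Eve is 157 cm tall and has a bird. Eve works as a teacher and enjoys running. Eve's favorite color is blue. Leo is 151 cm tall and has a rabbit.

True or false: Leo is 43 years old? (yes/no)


Leo is actually 41. no

no


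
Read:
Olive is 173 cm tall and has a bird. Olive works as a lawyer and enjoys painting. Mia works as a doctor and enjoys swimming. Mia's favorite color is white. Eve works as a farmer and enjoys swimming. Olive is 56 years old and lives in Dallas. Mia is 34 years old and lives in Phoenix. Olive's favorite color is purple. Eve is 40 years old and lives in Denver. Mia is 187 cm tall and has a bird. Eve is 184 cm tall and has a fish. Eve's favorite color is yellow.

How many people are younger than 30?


Filter: 0

0


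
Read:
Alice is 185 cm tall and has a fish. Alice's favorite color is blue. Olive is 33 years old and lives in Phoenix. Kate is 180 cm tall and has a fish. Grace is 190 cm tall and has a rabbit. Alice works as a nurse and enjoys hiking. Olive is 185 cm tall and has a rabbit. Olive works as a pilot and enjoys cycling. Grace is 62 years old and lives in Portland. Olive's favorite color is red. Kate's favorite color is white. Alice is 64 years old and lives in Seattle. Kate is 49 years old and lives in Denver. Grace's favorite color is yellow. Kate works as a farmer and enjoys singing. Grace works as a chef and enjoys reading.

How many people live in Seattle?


Count in Seattle: 1

1


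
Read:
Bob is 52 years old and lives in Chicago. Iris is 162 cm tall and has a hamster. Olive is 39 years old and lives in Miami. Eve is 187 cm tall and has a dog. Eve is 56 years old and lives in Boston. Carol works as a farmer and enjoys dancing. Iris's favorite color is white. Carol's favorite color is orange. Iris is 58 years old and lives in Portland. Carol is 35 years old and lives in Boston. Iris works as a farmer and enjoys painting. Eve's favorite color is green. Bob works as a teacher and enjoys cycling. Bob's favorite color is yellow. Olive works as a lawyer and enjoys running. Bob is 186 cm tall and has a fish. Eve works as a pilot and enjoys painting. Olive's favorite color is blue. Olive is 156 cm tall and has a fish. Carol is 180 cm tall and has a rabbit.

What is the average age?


Sum=240, n=5, avg=48

48


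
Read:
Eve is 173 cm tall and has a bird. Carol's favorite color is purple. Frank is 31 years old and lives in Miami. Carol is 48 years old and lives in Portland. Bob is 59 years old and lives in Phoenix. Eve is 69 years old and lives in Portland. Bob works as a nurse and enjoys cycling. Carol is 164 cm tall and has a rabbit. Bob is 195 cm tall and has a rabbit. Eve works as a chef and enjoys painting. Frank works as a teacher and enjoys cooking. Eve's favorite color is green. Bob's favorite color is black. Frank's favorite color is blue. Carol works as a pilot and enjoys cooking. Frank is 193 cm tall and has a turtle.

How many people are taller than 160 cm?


Taller than 160: 4

4


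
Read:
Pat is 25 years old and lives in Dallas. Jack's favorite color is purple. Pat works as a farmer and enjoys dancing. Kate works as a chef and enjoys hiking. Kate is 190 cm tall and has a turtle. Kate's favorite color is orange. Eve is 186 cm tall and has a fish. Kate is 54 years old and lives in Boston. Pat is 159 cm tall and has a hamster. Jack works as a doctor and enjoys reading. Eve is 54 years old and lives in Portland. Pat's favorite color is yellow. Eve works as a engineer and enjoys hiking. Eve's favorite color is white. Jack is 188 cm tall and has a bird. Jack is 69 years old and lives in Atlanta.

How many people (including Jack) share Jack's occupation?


Jack is a doctor. Count = 1

1


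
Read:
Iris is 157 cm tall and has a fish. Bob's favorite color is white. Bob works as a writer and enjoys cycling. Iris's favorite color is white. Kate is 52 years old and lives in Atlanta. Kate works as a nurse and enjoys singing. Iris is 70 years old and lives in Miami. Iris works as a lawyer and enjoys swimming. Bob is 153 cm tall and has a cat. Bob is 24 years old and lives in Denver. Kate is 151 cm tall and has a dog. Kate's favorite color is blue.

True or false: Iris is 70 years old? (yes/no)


Iris is actually 70. yes

yes


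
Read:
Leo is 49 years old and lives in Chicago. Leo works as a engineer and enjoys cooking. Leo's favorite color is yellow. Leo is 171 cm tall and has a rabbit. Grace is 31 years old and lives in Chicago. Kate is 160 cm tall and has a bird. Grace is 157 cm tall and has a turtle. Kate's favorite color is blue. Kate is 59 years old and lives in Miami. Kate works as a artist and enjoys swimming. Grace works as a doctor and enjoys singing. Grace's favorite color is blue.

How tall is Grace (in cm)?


Grace is 157 cm tall

157


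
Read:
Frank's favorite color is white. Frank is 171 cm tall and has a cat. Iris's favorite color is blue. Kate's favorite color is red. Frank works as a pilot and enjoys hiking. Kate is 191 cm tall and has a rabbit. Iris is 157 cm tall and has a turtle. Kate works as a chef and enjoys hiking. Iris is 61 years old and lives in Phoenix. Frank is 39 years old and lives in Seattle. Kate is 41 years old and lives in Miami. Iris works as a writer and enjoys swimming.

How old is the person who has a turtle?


Person with turtle is Iris, age 61

61


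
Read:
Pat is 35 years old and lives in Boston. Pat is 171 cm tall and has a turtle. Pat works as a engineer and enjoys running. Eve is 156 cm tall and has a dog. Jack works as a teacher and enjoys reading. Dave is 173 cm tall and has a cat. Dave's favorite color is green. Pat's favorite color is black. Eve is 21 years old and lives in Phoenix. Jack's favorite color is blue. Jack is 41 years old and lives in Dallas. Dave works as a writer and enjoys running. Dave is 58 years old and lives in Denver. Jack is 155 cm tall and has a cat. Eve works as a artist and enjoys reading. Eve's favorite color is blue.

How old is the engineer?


The engineer is Pat, age 35

35


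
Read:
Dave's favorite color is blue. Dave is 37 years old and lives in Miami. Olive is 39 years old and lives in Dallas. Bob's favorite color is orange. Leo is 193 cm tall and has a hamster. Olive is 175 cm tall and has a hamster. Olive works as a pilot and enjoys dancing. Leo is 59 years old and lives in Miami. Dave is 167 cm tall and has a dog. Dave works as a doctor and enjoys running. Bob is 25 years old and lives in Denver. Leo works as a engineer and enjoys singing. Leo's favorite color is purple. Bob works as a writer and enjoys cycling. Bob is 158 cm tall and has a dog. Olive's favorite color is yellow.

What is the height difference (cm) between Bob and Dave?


|158 - 167| = 9

9


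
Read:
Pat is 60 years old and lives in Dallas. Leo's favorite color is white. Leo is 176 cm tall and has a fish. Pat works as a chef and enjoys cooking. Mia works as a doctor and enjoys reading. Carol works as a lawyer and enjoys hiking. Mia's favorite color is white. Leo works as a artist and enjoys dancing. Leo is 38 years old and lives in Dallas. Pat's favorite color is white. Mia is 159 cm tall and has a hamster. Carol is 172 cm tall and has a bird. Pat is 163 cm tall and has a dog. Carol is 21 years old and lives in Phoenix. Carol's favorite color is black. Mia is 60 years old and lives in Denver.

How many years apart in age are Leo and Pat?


38 vs 60, diff = 22

22


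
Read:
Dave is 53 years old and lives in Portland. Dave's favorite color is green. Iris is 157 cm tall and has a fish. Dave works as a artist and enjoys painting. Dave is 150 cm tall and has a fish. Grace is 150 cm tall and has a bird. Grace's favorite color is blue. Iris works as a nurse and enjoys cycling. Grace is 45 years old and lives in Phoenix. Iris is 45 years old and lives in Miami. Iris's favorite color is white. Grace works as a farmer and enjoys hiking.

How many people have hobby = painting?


Count: 1

1


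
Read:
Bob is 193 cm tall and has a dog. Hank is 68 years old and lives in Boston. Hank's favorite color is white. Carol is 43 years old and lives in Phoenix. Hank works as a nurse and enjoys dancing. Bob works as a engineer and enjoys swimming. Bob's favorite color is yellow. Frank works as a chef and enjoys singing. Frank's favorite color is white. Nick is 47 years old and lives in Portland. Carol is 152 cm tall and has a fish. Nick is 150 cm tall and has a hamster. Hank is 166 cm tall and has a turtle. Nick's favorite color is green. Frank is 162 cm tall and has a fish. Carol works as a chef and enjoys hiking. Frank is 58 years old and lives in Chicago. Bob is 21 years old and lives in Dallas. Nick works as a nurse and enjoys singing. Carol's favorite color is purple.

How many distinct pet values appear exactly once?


Unique pet values: 3

3


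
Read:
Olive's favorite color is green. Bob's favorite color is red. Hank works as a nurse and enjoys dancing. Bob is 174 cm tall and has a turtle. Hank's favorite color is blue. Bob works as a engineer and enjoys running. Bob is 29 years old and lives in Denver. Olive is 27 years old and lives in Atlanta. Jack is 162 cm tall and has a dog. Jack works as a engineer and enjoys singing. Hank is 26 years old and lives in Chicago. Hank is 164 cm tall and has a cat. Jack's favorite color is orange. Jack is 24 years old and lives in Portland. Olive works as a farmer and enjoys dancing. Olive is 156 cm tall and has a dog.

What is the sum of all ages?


24+29+26+27 = 106

106


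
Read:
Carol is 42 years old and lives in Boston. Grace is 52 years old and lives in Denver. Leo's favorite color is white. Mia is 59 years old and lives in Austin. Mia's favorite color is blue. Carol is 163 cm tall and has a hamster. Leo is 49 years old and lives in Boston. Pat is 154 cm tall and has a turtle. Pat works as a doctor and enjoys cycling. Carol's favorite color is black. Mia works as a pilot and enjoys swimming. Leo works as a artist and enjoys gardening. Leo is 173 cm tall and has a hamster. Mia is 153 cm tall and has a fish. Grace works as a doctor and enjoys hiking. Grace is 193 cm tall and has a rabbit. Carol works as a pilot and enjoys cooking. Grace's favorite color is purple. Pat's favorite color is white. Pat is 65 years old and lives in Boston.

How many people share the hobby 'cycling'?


Count: 1

1


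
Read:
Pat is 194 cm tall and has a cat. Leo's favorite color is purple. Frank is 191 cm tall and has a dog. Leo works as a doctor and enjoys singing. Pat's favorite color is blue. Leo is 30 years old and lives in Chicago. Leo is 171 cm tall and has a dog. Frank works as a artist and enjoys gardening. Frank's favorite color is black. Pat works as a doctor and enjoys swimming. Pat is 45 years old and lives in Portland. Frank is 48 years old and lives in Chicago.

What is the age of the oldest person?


Oldest: Frank at 48

48


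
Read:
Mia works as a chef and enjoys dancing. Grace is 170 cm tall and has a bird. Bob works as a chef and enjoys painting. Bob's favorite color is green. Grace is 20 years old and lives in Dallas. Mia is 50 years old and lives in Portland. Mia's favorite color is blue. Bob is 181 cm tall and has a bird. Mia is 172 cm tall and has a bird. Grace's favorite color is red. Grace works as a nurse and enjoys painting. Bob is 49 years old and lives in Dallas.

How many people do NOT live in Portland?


Not in Portland: 2

2


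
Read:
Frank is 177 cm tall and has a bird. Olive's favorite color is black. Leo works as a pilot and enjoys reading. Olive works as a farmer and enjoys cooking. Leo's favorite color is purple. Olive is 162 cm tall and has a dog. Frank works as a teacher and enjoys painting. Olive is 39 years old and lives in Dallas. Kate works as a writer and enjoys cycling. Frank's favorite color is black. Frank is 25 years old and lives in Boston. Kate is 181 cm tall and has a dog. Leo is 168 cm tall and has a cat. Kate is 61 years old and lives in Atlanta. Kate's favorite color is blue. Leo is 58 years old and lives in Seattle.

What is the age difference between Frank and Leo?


|25 - 58| = 33

33


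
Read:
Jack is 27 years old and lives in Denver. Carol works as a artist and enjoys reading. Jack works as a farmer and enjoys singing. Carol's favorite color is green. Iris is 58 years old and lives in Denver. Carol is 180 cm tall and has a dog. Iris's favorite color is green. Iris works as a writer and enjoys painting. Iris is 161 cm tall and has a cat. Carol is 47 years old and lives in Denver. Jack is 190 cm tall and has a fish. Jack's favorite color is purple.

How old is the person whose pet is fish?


Person with pet=fish is Jack, age 27

27


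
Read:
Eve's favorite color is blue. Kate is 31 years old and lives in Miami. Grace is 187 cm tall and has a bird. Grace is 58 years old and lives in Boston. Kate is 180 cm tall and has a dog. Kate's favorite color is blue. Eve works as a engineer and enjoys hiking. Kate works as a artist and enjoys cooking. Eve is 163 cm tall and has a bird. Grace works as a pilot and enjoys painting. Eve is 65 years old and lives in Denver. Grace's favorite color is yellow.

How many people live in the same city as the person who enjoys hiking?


Person with hobby hiking is Eve, city Denver. Count = 1

1


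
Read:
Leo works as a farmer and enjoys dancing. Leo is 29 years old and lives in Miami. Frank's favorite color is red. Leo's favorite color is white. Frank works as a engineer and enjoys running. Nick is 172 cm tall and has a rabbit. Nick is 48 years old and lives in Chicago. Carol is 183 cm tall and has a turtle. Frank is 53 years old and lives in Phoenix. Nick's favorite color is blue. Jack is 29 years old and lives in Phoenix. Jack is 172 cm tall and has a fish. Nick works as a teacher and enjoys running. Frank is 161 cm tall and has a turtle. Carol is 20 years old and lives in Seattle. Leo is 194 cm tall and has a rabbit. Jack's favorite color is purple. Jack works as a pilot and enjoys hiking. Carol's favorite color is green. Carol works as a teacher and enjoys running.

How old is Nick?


Nick is 48 years old

48


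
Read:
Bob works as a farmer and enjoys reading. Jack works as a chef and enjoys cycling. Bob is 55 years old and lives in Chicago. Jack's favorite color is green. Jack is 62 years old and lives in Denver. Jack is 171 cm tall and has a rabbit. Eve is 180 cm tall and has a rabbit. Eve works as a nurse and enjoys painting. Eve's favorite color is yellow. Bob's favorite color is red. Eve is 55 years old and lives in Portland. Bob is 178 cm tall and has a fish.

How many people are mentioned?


People: Jack, Bob, Eve. Count = 3

3


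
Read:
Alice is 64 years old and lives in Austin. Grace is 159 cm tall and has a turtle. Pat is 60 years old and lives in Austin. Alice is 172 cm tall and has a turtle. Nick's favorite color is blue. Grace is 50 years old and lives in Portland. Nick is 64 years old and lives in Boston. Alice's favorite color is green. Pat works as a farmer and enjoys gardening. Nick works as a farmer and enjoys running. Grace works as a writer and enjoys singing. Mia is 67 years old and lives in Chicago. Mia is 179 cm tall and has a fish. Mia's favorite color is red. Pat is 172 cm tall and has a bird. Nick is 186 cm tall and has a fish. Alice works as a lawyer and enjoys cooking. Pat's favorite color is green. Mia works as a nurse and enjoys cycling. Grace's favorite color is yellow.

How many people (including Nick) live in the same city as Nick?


Nick lives in Boston. Count = 1

1


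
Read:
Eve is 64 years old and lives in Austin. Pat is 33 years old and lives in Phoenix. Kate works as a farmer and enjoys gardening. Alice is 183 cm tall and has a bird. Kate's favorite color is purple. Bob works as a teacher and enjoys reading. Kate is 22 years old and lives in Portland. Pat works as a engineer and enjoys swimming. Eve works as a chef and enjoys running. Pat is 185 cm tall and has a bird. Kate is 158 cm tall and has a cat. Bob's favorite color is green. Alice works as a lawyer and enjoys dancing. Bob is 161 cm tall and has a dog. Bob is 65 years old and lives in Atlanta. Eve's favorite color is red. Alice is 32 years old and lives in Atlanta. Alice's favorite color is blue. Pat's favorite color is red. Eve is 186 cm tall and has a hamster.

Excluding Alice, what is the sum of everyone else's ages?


Sum (excluding Alice): 184

184


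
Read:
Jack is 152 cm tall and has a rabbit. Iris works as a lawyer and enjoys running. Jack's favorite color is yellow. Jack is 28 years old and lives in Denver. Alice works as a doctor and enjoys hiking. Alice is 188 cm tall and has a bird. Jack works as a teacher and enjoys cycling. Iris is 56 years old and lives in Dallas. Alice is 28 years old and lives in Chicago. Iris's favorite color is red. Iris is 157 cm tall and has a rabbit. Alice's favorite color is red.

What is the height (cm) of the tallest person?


Tallest: Alice at 188 cm

188


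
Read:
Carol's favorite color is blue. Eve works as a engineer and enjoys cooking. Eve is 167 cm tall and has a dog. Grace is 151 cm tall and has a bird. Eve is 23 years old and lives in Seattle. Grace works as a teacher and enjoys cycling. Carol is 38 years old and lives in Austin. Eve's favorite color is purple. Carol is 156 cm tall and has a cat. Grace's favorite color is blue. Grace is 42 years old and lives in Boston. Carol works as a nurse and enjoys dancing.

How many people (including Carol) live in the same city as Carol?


Carol lives in Austin. Count = 1

1


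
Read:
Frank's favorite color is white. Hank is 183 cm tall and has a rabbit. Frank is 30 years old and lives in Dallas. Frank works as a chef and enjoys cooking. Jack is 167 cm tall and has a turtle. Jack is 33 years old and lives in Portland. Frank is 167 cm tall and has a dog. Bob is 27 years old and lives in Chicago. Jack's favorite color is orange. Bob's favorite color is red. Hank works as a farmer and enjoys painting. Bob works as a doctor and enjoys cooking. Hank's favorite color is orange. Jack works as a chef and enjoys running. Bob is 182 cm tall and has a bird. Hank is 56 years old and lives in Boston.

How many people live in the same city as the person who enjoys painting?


Person with hobby painting is Hank, city Boston. Count = 1

1


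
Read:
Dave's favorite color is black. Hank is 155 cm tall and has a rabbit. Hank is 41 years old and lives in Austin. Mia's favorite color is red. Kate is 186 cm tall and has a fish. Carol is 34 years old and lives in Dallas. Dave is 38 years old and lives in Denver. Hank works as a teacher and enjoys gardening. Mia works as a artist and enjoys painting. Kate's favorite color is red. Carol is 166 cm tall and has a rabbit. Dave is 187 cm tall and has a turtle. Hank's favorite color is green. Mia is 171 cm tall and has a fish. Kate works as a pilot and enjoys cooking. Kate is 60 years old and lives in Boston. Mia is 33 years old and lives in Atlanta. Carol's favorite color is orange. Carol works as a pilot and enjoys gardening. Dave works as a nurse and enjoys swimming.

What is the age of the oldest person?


Oldest: Kate at 60

60


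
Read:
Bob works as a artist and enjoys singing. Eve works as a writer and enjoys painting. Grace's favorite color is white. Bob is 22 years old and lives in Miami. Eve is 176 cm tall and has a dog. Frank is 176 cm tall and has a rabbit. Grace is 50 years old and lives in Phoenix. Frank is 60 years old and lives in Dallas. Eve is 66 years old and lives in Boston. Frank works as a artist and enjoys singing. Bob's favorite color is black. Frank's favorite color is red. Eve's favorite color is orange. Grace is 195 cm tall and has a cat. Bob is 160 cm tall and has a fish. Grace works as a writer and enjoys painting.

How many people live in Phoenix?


Count in Phoenix: 1

1


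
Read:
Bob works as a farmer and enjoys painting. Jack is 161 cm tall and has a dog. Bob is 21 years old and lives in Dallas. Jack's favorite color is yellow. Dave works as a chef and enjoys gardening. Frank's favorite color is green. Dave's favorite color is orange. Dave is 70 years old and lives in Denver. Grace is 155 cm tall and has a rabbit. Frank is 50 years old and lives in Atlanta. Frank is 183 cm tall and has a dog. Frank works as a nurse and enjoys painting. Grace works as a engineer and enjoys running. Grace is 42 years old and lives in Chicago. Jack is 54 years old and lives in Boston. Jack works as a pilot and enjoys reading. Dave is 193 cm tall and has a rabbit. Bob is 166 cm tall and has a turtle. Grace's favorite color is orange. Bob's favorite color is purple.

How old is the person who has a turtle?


Person with turtle is Bob, age 21

21


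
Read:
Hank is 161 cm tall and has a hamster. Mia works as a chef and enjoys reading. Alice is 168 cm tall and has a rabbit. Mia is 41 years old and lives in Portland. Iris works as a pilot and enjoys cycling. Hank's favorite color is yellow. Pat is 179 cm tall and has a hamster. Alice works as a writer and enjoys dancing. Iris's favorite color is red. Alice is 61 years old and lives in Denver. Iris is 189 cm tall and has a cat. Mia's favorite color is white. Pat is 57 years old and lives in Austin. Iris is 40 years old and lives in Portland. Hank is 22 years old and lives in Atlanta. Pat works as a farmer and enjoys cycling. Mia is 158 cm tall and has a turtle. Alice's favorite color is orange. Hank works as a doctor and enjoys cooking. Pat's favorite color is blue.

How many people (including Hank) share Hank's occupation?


Hank is a doctor. Count = 1

1


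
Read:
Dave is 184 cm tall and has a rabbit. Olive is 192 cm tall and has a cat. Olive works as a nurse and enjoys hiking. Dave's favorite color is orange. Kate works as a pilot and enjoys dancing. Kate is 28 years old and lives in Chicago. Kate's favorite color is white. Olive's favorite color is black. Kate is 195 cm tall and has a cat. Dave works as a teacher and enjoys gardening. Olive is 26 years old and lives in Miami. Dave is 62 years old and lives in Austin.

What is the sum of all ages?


26+28+62 = 116

116


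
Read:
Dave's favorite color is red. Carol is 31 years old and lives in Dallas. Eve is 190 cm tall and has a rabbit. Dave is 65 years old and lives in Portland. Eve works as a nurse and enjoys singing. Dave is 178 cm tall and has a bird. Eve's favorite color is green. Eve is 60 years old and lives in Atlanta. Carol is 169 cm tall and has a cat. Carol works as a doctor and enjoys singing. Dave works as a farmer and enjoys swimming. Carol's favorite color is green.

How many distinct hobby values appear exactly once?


Unique hobby values: 1

1


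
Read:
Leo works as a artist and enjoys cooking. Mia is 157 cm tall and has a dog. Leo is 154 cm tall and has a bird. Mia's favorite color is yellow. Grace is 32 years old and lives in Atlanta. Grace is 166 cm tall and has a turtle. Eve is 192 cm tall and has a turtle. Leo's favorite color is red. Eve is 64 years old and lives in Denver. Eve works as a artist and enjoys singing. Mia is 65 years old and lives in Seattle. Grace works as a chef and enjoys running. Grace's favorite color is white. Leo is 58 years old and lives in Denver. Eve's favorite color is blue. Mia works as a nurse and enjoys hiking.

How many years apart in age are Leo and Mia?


58 vs 65, diff = 7

7


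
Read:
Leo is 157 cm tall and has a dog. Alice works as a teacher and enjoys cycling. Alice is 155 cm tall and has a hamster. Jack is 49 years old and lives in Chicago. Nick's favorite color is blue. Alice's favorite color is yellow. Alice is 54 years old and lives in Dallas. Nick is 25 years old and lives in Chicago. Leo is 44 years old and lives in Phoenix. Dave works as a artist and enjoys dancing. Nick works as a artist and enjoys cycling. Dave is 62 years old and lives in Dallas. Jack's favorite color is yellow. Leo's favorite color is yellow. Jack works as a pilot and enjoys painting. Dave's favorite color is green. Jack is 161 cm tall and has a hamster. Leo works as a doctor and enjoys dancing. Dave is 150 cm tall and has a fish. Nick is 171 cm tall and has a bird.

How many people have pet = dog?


Count: 1

1
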